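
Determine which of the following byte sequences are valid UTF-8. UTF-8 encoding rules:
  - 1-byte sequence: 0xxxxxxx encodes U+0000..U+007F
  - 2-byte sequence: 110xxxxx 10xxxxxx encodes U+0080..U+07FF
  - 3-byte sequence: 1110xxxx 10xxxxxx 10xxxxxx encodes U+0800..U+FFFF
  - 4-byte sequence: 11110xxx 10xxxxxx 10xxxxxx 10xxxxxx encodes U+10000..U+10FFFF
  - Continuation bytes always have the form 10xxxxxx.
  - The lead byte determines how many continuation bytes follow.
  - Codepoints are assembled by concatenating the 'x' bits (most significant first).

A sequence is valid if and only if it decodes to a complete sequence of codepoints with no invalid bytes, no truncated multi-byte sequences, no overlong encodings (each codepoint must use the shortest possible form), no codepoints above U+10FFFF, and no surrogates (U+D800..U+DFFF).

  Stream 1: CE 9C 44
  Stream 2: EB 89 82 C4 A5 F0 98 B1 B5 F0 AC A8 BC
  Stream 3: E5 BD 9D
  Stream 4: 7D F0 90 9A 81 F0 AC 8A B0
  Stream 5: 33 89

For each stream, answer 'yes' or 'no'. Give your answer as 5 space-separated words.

Answer: yes yes yes yes no

Derivation:
Stream 1: decodes cleanly. VALID
Stream 2: decodes cleanly. VALID
Stream 3: decodes cleanly. VALID
Stream 4: decodes cleanly. VALID
Stream 5: error at byte offset 1. INVALID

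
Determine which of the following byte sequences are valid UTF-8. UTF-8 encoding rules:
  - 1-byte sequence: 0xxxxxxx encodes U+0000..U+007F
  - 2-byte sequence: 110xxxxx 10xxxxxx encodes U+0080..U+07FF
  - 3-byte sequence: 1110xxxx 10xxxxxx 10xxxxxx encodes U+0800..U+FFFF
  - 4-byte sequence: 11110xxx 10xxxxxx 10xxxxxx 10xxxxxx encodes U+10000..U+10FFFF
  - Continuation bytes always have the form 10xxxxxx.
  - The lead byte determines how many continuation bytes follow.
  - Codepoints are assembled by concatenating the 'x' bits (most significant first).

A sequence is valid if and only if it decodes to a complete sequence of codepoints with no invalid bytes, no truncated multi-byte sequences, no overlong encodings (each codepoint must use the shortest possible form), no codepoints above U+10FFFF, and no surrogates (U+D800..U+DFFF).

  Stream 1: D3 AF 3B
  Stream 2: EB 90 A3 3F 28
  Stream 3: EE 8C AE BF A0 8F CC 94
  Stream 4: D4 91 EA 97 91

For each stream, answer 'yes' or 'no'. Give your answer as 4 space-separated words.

Answer: yes yes no yes

Derivation:
Stream 1: decodes cleanly. VALID
Stream 2: decodes cleanly. VALID
Stream 3: error at byte offset 3. INVALID
Stream 4: decodes cleanly. VALID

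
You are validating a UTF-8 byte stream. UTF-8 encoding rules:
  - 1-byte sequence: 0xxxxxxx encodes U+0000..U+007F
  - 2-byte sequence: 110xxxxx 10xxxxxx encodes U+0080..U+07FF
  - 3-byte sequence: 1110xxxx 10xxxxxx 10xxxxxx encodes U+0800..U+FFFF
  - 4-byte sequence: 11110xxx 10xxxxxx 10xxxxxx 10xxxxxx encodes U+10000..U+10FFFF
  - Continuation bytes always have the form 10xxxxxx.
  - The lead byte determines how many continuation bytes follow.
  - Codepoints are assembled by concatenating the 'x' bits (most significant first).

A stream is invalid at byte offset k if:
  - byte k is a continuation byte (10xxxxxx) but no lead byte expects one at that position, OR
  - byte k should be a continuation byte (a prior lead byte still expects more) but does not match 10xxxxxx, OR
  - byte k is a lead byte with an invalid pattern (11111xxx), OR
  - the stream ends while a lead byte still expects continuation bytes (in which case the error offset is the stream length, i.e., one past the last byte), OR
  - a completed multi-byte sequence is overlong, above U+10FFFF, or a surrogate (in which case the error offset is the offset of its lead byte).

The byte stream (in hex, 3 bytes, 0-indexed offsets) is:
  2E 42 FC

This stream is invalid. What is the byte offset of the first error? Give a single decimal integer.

Answer: 2

Derivation:
Byte[0]=2E: 1-byte ASCII. cp=U+002E
Byte[1]=42: 1-byte ASCII. cp=U+0042
Byte[2]=FC: INVALID lead byte (not 0xxx/110x/1110/11110)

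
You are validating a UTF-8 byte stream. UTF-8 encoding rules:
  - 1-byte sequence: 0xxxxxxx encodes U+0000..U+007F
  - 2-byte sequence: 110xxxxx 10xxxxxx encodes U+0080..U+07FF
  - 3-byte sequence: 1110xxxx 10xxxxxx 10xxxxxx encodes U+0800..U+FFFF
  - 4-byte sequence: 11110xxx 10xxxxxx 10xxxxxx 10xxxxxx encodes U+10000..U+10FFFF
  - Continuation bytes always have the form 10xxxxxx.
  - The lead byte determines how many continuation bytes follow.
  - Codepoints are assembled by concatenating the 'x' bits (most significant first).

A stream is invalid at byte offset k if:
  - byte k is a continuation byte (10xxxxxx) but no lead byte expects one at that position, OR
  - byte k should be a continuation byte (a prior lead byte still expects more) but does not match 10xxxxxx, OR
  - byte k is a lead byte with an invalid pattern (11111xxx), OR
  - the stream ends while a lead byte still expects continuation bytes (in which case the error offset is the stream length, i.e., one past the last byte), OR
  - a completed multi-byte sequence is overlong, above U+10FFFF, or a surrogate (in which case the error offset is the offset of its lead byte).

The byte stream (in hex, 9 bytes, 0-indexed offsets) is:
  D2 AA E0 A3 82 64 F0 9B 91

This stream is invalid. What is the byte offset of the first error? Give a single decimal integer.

Answer: 9

Derivation:
Byte[0]=D2: 2-byte lead, need 1 cont bytes. acc=0x12
Byte[1]=AA: continuation. acc=(acc<<6)|0x2A=0x4AA
Completed: cp=U+04AA (starts at byte 0)
Byte[2]=E0: 3-byte lead, need 2 cont bytes. acc=0x0
Byte[3]=A3: continuation. acc=(acc<<6)|0x23=0x23
Byte[4]=82: continuation. acc=(acc<<6)|0x02=0x8C2
Completed: cp=U+08C2 (starts at byte 2)
Byte[5]=64: 1-byte ASCII. cp=U+0064
Byte[6]=F0: 4-byte lead, need 3 cont bytes. acc=0x0
Byte[7]=9B: continuation. acc=(acc<<6)|0x1B=0x1B
Byte[8]=91: continuation. acc=(acc<<6)|0x11=0x6D1
Byte[9]: stream ended, expected continuation. INVALID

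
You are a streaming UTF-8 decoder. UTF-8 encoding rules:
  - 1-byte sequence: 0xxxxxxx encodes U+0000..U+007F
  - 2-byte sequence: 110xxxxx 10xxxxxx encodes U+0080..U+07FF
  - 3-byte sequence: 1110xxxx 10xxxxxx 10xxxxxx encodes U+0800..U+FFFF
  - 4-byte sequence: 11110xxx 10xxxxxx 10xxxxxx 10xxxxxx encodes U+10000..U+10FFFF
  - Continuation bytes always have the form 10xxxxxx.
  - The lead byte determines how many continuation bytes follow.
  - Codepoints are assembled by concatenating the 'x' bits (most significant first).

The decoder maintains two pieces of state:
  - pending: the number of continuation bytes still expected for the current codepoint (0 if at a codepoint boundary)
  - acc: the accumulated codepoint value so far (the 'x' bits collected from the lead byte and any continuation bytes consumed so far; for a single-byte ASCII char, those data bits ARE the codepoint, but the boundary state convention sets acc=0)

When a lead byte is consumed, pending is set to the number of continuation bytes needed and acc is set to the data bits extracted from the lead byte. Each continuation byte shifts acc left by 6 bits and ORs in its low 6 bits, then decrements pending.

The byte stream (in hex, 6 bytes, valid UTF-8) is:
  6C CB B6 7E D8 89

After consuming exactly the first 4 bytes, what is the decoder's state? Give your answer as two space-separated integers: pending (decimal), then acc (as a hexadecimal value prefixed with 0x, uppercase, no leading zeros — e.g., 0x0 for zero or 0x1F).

Byte[0]=6C: 1-byte. pending=0, acc=0x0
Byte[1]=CB: 2-byte lead. pending=1, acc=0xB
Byte[2]=B6: continuation. acc=(acc<<6)|0x36=0x2F6, pending=0
Byte[3]=7E: 1-byte. pending=0, acc=0x0

Answer: 0 0x0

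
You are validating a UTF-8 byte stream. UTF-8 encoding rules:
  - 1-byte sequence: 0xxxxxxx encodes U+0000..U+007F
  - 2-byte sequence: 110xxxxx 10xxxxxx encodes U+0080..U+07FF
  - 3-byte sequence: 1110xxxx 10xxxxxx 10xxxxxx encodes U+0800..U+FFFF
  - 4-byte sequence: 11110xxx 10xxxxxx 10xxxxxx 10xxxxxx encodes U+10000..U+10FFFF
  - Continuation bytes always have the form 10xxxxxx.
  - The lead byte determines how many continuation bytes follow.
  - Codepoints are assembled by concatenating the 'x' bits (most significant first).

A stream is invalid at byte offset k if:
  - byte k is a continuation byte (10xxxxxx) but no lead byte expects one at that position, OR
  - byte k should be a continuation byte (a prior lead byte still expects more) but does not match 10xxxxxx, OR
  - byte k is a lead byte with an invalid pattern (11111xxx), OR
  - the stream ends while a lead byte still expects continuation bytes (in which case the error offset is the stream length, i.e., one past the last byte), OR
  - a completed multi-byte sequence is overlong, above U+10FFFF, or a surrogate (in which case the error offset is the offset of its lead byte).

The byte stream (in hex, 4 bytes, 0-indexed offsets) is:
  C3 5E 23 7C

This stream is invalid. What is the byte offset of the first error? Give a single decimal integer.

Answer: 1

Derivation:
Byte[0]=C3: 2-byte lead, need 1 cont bytes. acc=0x3
Byte[1]=5E: expected 10xxxxxx continuation. INVALID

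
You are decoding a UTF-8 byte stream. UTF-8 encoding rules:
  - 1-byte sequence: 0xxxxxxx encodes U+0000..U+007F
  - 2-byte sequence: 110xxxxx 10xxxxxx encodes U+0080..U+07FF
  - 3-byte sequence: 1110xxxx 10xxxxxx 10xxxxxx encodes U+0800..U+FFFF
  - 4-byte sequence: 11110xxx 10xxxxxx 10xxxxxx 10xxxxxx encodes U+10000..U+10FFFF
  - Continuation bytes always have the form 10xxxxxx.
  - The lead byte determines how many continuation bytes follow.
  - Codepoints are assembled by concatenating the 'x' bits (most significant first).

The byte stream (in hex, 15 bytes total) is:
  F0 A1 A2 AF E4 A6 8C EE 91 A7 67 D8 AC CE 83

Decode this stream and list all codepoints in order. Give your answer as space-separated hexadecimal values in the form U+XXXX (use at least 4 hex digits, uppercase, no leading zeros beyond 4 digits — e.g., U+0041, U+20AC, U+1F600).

Byte[0]=F0: 4-byte lead, need 3 cont bytes. acc=0x0
Byte[1]=A1: continuation. acc=(acc<<6)|0x21=0x21
Byte[2]=A2: continuation. acc=(acc<<6)|0x22=0x862
Byte[3]=AF: continuation. acc=(acc<<6)|0x2F=0x218AF
Completed: cp=U+218AF (starts at byte 0)
Byte[4]=E4: 3-byte lead, need 2 cont bytes. acc=0x4
Byte[5]=A6: continuation. acc=(acc<<6)|0x26=0x126
Byte[6]=8C: continuation. acc=(acc<<6)|0x0C=0x498C
Completed: cp=U+498C (starts at byte 4)
Byte[7]=EE: 3-byte lead, need 2 cont bytes. acc=0xE
Byte[8]=91: continuation. acc=(acc<<6)|0x11=0x391
Byte[9]=A7: continuation. acc=(acc<<6)|0x27=0xE467
Completed: cp=U+E467 (starts at byte 7)
Byte[10]=67: 1-byte ASCII. cp=U+0067
Byte[11]=D8: 2-byte lead, need 1 cont bytes. acc=0x18
Byte[12]=AC: continuation. acc=(acc<<6)|0x2C=0x62C
Completed: cp=U+062C (starts at byte 11)
Byte[13]=CE: 2-byte lead, need 1 cont bytes. acc=0xE
Byte[14]=83: continuation. acc=(acc<<6)|0x03=0x383
Completed: cp=U+0383 (starts at byte 13)

Answer: U+218AF U+498C U+E467 U+0067 U+062C U+0383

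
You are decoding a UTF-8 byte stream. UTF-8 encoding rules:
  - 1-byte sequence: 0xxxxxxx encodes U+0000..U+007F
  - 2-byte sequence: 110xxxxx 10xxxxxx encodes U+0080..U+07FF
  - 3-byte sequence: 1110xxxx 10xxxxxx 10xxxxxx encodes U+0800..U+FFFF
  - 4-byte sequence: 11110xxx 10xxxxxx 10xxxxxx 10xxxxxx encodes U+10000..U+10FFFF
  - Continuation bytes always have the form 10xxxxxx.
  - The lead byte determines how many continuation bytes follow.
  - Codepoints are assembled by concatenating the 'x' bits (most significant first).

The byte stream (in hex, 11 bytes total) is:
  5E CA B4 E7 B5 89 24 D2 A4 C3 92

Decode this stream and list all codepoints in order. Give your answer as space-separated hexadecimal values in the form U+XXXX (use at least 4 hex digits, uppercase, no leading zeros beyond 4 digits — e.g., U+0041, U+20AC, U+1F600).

Byte[0]=5E: 1-byte ASCII. cp=U+005E
Byte[1]=CA: 2-byte lead, need 1 cont bytes. acc=0xA
Byte[2]=B4: continuation. acc=(acc<<6)|0x34=0x2B4
Completed: cp=U+02B4 (starts at byte 1)
Byte[3]=E7: 3-byte lead, need 2 cont bytes. acc=0x7
Byte[4]=B5: continuation. acc=(acc<<6)|0x35=0x1F5
Byte[5]=89: continuation. acc=(acc<<6)|0x09=0x7D49
Completed: cp=U+7D49 (starts at byte 3)
Byte[6]=24: 1-byte ASCII. cp=U+0024
Byte[7]=D2: 2-byte lead, need 1 cont bytes. acc=0x12
Byte[8]=A4: continuation. acc=(acc<<6)|0x24=0x4A4
Completed: cp=U+04A4 (starts at byte 7)
Byte[9]=C3: 2-byte lead, need 1 cont bytes. acc=0x3
Byte[10]=92: continuation. acc=(acc<<6)|0x12=0xD2
Completed: cp=U+00D2 (starts at byte 9)

Answer: U+005E U+02B4 U+7D49 U+0024 U+04A4 U+00D2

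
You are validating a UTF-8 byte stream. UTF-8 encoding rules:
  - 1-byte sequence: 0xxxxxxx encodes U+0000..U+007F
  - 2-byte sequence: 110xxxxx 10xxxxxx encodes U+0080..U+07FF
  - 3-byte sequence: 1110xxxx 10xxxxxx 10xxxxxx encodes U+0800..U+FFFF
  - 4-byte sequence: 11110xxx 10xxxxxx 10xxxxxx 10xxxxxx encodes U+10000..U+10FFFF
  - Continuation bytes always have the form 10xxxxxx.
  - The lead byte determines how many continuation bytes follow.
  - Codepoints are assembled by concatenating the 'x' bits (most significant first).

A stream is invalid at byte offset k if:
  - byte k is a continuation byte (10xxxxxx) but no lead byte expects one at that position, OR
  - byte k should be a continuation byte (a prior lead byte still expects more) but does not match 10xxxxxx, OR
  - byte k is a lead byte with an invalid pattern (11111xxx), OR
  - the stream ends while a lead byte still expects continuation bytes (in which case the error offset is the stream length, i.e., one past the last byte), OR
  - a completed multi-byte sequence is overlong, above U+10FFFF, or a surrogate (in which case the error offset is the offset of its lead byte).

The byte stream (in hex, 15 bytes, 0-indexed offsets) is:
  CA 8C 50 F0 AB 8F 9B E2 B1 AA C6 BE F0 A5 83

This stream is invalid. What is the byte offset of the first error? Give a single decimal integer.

Byte[0]=CA: 2-byte lead, need 1 cont bytes. acc=0xA
Byte[1]=8C: continuation. acc=(acc<<6)|0x0C=0x28C
Completed: cp=U+028C (starts at byte 0)
Byte[2]=50: 1-byte ASCII. cp=U+0050
Byte[3]=F0: 4-byte lead, need 3 cont bytes. acc=0x0
Byte[4]=AB: continuation. acc=(acc<<6)|0x2B=0x2B
Byte[5]=8F: continuation. acc=(acc<<6)|0x0F=0xACF
Byte[6]=9B: continuation. acc=(acc<<6)|0x1B=0x2B3DB
Completed: cp=U+2B3DB (starts at byte 3)
Byte[7]=E2: 3-byte lead, need 2 cont bytes. acc=0x2
Byte[8]=B1: continuation. acc=(acc<<6)|0x31=0xB1
Byte[9]=AA: continuation. acc=(acc<<6)|0x2A=0x2C6A
Completed: cp=U+2C6A (starts at byte 7)
Byte[10]=C6: 2-byte lead, need 1 cont bytes. acc=0x6
Byte[11]=BE: continuation. acc=(acc<<6)|0x3E=0x1BE
Completed: cp=U+01BE (starts at byte 10)
Byte[12]=F0: 4-byte lead, need 3 cont bytes. acc=0x0
Byte[13]=A5: continuation. acc=(acc<<6)|0x25=0x25
Byte[14]=83: continuation. acc=(acc<<6)|0x03=0x943
Byte[15]: stream ended, expected continuation. INVALID

Answer: 15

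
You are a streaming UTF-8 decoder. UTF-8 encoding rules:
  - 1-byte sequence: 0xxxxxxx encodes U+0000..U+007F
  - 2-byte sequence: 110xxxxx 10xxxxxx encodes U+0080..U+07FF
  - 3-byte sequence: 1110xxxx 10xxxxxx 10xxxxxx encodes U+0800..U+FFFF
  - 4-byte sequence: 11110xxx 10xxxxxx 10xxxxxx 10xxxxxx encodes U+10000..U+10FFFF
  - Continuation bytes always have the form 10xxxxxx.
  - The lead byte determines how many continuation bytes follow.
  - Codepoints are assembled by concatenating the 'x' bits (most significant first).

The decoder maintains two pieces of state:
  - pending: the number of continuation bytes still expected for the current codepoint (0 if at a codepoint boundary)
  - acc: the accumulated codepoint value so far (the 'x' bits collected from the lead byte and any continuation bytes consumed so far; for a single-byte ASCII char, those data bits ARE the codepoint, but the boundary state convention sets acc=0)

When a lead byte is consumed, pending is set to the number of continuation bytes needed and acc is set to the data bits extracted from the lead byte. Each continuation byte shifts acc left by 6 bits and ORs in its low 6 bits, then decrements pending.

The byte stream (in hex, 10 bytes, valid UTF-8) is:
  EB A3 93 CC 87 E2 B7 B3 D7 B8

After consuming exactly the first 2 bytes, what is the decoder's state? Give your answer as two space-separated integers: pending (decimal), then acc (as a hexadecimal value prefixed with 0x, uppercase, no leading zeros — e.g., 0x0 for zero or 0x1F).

Byte[0]=EB: 3-byte lead. pending=2, acc=0xB
Byte[1]=A3: continuation. acc=(acc<<6)|0x23=0x2E3, pending=1

Answer: 1 0x2E3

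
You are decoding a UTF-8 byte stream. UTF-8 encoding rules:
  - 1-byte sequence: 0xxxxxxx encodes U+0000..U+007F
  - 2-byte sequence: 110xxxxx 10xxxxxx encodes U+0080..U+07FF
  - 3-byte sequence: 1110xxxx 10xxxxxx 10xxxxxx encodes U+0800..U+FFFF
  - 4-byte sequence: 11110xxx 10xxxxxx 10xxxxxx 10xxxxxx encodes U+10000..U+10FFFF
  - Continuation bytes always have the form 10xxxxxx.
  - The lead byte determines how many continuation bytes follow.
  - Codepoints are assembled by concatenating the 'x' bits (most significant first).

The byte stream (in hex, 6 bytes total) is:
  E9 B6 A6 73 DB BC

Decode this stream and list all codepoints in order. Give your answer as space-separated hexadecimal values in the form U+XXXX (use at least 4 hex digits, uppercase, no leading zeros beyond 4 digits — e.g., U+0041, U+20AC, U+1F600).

Answer: U+9DA6 U+0073 U+06FC

Derivation:
Byte[0]=E9: 3-byte lead, need 2 cont bytes. acc=0x9
Byte[1]=B6: continuation. acc=(acc<<6)|0x36=0x276
Byte[2]=A6: continuation. acc=(acc<<6)|0x26=0x9DA6
Completed: cp=U+9DA6 (starts at byte 0)
Byte[3]=73: 1-byte ASCII. cp=U+0073
Byte[4]=DB: 2-byte lead, need 1 cont bytes. acc=0x1B
Byte[5]=BC: continuation. acc=(acc<<6)|0x3C=0x6FC
Completed: cp=U+06FC (starts at byte 4)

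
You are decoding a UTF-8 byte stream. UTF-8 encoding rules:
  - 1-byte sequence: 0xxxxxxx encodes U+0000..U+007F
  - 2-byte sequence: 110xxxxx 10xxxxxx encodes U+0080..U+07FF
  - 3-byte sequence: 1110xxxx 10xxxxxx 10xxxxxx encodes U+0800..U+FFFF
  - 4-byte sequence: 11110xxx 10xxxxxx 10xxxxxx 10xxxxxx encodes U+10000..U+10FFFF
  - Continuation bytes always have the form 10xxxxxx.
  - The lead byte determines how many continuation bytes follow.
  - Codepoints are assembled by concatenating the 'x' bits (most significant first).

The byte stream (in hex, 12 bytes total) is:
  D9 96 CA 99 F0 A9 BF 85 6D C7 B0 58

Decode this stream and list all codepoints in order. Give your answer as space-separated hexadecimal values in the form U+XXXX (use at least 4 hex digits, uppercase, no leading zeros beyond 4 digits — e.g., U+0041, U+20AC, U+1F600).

Byte[0]=D9: 2-byte lead, need 1 cont bytes. acc=0x19
Byte[1]=96: continuation. acc=(acc<<6)|0x16=0x656
Completed: cp=U+0656 (starts at byte 0)
Byte[2]=CA: 2-byte lead, need 1 cont bytes. acc=0xA
Byte[3]=99: continuation. acc=(acc<<6)|0x19=0x299
Completed: cp=U+0299 (starts at byte 2)
Byte[4]=F0: 4-byte lead, need 3 cont bytes. acc=0x0
Byte[5]=A9: continuation. acc=(acc<<6)|0x29=0x29
Byte[6]=BF: continuation. acc=(acc<<6)|0x3F=0xA7F
Byte[7]=85: continuation. acc=(acc<<6)|0x05=0x29FC5
Completed: cp=U+29FC5 (starts at byte 4)
Byte[8]=6D: 1-byte ASCII. cp=U+006D
Byte[9]=C7: 2-byte lead, need 1 cont bytes. acc=0x7
Byte[10]=B0: continuation. acc=(acc<<6)|0x30=0x1F0
Completed: cp=U+01F0 (starts at byte 9)
Byte[11]=58: 1-byte ASCII. cp=U+0058

Answer: U+0656 U+0299 U+29FC5 U+006D U+01F0 U+0058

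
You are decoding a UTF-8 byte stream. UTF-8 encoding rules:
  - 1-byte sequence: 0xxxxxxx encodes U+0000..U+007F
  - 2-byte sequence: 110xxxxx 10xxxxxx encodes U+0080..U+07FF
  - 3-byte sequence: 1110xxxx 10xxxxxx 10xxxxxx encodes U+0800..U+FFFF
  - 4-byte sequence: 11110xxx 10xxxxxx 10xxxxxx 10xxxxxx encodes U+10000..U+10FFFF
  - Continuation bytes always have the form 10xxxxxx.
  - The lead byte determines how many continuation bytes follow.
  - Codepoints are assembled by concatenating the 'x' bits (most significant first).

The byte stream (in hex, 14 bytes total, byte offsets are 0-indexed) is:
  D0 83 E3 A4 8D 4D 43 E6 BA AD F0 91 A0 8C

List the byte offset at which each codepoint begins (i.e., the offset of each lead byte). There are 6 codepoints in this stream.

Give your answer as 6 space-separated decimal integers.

Byte[0]=D0: 2-byte lead, need 1 cont bytes. acc=0x10
Byte[1]=83: continuation. acc=(acc<<6)|0x03=0x403
Completed: cp=U+0403 (starts at byte 0)
Byte[2]=E3: 3-byte lead, need 2 cont bytes. acc=0x3
Byte[3]=A4: continuation. acc=(acc<<6)|0x24=0xE4
Byte[4]=8D: continuation. acc=(acc<<6)|0x0D=0x390D
Completed: cp=U+390D (starts at byte 2)
Byte[5]=4D: 1-byte ASCII. cp=U+004D
Byte[6]=43: 1-byte ASCII. cp=U+0043
Byte[7]=E6: 3-byte lead, need 2 cont bytes. acc=0x6
Byte[8]=BA: continuation. acc=(acc<<6)|0x3A=0x1BA
Byte[9]=AD: continuation. acc=(acc<<6)|0x2D=0x6EAD
Completed: cp=U+6EAD (starts at byte 7)
Byte[10]=F0: 4-byte lead, need 3 cont bytes. acc=0x0
Byte[11]=91: continuation. acc=(acc<<6)|0x11=0x11
Byte[12]=A0: continuation. acc=(acc<<6)|0x20=0x460
Byte[13]=8C: continuation. acc=(acc<<6)|0x0C=0x1180C
Completed: cp=U+1180C (starts at byte 10)

Answer: 0 2 5 6 7 10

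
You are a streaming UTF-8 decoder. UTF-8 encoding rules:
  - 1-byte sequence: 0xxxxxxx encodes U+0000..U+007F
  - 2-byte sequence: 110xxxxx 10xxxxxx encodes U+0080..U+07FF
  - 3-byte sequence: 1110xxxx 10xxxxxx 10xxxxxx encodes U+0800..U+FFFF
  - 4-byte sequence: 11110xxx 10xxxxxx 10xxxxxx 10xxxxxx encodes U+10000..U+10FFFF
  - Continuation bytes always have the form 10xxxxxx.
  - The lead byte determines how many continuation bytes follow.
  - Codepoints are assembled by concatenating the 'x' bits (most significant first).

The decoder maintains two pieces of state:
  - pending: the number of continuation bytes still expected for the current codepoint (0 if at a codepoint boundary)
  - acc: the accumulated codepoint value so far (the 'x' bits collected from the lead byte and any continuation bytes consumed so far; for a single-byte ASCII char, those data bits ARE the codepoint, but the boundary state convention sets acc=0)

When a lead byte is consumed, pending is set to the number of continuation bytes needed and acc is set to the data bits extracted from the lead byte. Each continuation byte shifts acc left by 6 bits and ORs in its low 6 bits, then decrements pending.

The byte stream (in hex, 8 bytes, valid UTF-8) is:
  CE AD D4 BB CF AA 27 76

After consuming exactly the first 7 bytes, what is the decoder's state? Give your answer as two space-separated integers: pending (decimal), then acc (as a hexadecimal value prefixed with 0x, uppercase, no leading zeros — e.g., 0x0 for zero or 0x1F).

Byte[0]=CE: 2-byte lead. pending=1, acc=0xE
Byte[1]=AD: continuation. acc=(acc<<6)|0x2D=0x3AD, pending=0
Byte[2]=D4: 2-byte lead. pending=1, acc=0x14
Byte[3]=BB: continuation. acc=(acc<<6)|0x3B=0x53B, pending=0
Byte[4]=CF: 2-byte lead. pending=1, acc=0xF
Byte[5]=AA: continuation. acc=(acc<<6)|0x2A=0x3EA, pending=0
Byte[6]=27: 1-byte. pending=0, acc=0x0

Answer: 0 0x0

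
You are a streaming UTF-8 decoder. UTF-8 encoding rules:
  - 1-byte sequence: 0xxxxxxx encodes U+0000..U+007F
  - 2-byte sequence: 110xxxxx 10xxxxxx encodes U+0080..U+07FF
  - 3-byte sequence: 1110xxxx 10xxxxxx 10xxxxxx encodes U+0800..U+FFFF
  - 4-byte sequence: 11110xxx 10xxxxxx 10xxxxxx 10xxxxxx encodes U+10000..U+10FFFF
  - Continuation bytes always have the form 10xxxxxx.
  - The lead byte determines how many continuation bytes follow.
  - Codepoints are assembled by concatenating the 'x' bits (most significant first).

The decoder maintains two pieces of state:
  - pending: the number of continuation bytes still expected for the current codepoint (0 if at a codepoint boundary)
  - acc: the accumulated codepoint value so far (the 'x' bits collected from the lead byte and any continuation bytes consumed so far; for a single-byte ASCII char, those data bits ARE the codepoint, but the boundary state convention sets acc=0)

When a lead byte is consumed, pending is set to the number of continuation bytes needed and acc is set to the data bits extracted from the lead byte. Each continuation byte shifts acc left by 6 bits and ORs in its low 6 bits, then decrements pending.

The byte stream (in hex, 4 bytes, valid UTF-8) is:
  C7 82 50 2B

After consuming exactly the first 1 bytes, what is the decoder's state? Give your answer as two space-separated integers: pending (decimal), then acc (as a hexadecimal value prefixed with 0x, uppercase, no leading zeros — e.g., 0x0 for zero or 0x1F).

Byte[0]=C7: 2-byte lead. pending=1, acc=0x7

Answer: 1 0x7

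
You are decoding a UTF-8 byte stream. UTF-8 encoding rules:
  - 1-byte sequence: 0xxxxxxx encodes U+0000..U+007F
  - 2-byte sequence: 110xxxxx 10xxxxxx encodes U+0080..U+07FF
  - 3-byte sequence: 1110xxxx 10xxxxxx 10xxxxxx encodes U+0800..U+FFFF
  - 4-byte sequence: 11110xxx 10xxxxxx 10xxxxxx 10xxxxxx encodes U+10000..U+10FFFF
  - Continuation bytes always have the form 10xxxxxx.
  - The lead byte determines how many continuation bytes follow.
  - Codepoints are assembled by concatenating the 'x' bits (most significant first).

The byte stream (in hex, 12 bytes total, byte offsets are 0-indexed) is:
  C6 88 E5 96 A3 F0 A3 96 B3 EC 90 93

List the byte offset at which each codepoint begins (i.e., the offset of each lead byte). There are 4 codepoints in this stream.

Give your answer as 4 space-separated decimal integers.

Byte[0]=C6: 2-byte lead, need 1 cont bytes. acc=0x6
Byte[1]=88: continuation. acc=(acc<<6)|0x08=0x188
Completed: cp=U+0188 (starts at byte 0)
Byte[2]=E5: 3-byte lead, need 2 cont bytes. acc=0x5
Byte[3]=96: continuation. acc=(acc<<6)|0x16=0x156
Byte[4]=A3: continuation. acc=(acc<<6)|0x23=0x55A3
Completed: cp=U+55A3 (starts at byte 2)
Byte[5]=F0: 4-byte lead, need 3 cont bytes. acc=0x0
Byte[6]=A3: continuation. acc=(acc<<6)|0x23=0x23
Byte[7]=96: continuation. acc=(acc<<6)|0x16=0x8D6
Byte[8]=B3: continuation. acc=(acc<<6)|0x33=0x235B3
Completed: cp=U+235B3 (starts at byte 5)
Byte[9]=EC: 3-byte lead, need 2 cont bytes. acc=0xC
Byte[10]=90: continuation. acc=(acc<<6)|0x10=0x310
Byte[11]=93: continuation. acc=(acc<<6)|0x13=0xC413
Completed: cp=U+C413 (starts at byte 9)

Answer: 0 2 5 9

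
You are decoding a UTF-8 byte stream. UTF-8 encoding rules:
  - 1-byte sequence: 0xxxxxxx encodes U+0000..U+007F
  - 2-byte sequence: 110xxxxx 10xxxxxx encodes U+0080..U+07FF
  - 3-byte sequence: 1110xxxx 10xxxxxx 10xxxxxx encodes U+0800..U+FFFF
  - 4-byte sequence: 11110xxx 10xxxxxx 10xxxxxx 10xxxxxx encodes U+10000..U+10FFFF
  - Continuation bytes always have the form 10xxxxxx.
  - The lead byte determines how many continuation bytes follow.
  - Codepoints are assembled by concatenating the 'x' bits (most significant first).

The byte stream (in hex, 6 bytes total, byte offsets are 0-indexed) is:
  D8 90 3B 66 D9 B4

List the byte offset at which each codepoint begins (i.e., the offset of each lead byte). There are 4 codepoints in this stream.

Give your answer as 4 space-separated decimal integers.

Answer: 0 2 3 4

Derivation:
Byte[0]=D8: 2-byte lead, need 1 cont bytes. acc=0x18
Byte[1]=90: continuation. acc=(acc<<6)|0x10=0x610
Completed: cp=U+0610 (starts at byte 0)
Byte[2]=3B: 1-byte ASCII. cp=U+003B
Byte[3]=66: 1-byte ASCII. cp=U+0066
Byte[4]=D9: 2-byte lead, need 1 cont bytes. acc=0x19
Byte[5]=B4: continuation. acc=(acc<<6)|0x34=0x674
Completed: cp=U+0674 (starts at byte 4)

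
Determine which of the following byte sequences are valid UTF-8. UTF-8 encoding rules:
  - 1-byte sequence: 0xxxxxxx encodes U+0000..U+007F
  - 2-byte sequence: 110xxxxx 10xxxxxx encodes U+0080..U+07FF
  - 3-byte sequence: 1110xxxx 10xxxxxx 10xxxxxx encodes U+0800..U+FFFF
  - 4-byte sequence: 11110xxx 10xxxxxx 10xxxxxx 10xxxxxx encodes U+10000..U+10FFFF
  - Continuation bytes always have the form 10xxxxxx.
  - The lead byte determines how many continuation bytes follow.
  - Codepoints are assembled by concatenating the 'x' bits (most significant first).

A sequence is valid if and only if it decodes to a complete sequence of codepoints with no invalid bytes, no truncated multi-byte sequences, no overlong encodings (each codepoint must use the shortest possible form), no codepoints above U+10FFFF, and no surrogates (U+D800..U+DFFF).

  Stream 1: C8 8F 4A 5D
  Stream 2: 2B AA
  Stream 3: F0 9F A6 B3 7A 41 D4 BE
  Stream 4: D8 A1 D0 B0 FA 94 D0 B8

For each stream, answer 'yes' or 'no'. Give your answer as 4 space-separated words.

Answer: yes no yes no

Derivation:
Stream 1: decodes cleanly. VALID
Stream 2: error at byte offset 1. INVALID
Stream 3: decodes cleanly. VALID
Stream 4: error at byte offset 4. INVALID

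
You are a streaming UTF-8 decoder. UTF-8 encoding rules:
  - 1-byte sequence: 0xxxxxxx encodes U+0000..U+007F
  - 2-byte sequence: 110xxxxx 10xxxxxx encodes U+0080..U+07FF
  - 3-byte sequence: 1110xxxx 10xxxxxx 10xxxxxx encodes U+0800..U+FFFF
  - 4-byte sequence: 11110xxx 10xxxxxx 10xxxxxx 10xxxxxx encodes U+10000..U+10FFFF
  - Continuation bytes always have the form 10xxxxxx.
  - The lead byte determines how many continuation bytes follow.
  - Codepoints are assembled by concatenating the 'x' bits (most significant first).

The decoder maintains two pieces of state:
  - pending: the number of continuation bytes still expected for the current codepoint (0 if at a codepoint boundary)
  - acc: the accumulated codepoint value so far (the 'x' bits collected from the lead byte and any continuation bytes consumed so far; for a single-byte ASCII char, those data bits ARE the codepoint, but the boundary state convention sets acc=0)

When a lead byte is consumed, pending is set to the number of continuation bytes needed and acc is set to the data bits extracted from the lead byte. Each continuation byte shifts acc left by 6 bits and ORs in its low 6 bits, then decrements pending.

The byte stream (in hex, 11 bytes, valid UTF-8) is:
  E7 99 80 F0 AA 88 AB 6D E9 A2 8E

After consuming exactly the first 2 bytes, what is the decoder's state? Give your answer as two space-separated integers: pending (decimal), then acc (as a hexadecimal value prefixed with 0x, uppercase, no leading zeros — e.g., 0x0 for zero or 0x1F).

Byte[0]=E7: 3-byte lead. pending=2, acc=0x7
Byte[1]=99: continuation. acc=(acc<<6)|0x19=0x1D9, pending=1

Answer: 1 0x1D9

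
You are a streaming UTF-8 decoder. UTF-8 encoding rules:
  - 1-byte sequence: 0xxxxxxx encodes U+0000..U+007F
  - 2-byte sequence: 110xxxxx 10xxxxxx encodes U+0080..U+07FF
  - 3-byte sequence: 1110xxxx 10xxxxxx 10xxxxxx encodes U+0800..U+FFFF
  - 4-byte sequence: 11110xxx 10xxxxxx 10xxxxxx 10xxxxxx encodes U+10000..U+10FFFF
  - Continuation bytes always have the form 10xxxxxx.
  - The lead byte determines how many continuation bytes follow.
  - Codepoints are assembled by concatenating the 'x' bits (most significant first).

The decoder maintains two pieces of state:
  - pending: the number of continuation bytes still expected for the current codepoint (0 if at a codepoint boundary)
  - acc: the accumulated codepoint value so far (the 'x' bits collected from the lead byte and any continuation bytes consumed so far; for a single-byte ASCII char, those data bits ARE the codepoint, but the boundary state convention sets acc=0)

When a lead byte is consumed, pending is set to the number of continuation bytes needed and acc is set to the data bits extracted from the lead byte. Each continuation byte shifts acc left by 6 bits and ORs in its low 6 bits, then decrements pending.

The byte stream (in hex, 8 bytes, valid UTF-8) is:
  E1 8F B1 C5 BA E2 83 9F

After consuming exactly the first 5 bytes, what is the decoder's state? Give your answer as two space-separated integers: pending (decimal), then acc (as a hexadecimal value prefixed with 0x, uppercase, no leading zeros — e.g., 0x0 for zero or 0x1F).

Answer: 0 0x17A

Derivation:
Byte[0]=E1: 3-byte lead. pending=2, acc=0x1
Byte[1]=8F: continuation. acc=(acc<<6)|0x0F=0x4F, pending=1
Byte[2]=B1: continuation. acc=(acc<<6)|0x31=0x13F1, pending=0
Byte[3]=C5: 2-byte lead. pending=1, acc=0x5
Byte[4]=BA: continuation. acc=(acc<<6)|0x3A=0x17A, pending=0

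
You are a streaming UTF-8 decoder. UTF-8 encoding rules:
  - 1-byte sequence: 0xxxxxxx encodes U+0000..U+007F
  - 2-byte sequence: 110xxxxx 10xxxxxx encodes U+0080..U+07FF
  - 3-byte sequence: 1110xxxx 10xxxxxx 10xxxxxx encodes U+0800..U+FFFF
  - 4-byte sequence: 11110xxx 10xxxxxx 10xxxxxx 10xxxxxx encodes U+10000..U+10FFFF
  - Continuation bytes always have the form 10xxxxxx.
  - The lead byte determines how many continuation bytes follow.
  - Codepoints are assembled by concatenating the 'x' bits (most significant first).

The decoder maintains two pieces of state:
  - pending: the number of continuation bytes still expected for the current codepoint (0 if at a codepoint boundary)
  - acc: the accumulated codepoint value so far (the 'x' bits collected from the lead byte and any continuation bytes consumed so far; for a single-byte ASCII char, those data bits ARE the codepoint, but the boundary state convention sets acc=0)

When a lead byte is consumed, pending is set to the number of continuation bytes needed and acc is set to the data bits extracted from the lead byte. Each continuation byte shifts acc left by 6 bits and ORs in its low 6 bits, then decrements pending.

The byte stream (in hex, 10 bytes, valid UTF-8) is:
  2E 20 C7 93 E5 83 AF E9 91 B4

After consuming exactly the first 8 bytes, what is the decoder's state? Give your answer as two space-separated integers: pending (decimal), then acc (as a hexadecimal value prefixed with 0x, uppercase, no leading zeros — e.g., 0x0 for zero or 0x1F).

Answer: 2 0x9

Derivation:
Byte[0]=2E: 1-byte. pending=0, acc=0x0
Byte[1]=20: 1-byte. pending=0, acc=0x0
Byte[2]=C7: 2-byte lead. pending=1, acc=0x7
Byte[3]=93: continuation. acc=(acc<<6)|0x13=0x1D3, pending=0
Byte[4]=E5: 3-byte lead. pending=2, acc=0x5
Byte[5]=83: continuation. acc=(acc<<6)|0x03=0x143, pending=1
Byte[6]=AF: continuation. acc=(acc<<6)|0x2F=0x50EF, pending=0
Byte[7]=E9: 3-byte lead. pending=2, acc=0x9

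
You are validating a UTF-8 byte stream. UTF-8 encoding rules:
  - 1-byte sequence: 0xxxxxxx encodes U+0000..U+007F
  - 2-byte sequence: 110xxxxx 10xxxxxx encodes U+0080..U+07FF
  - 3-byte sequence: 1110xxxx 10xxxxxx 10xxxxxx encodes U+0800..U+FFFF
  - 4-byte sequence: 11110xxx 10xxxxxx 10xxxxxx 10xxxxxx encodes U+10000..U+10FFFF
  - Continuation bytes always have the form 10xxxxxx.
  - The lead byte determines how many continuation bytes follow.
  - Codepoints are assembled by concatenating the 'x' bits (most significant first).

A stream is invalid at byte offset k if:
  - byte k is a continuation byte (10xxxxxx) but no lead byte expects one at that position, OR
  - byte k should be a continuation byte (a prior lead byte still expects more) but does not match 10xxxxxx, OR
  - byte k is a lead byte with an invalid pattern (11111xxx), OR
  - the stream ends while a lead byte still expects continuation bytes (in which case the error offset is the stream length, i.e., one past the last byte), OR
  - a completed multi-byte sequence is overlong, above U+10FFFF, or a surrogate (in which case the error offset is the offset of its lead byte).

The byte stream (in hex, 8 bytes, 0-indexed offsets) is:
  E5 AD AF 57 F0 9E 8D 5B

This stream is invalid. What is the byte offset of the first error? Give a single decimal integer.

Byte[0]=E5: 3-byte lead, need 2 cont bytes. acc=0x5
Byte[1]=AD: continuation. acc=(acc<<6)|0x2D=0x16D
Byte[2]=AF: continuation. acc=(acc<<6)|0x2F=0x5B6F
Completed: cp=U+5B6F (starts at byte 0)
Byte[3]=57: 1-byte ASCII. cp=U+0057
Byte[4]=F0: 4-byte lead, need 3 cont bytes. acc=0x0
Byte[5]=9E: continuation. acc=(acc<<6)|0x1E=0x1E
Byte[6]=8D: continuation. acc=(acc<<6)|0x0D=0x78D
Byte[7]=5B: expected 10xxxxxx continuation. INVALID

Answer: 7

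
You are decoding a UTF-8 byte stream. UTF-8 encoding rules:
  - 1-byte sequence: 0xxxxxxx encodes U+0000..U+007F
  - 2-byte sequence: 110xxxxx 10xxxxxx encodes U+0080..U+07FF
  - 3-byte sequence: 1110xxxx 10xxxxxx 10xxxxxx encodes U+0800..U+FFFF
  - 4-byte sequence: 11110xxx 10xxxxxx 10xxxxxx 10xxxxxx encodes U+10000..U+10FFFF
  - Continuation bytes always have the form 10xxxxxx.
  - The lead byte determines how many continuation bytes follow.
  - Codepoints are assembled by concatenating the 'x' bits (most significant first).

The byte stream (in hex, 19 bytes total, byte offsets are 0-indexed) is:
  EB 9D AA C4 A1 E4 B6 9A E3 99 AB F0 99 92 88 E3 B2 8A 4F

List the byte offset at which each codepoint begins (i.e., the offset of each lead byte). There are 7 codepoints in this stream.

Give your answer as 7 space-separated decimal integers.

Byte[0]=EB: 3-byte lead, need 2 cont bytes. acc=0xB
Byte[1]=9D: continuation. acc=(acc<<6)|0x1D=0x2DD
Byte[2]=AA: continuation. acc=(acc<<6)|0x2A=0xB76A
Completed: cp=U+B76A (starts at byte 0)
Byte[3]=C4: 2-byte lead, need 1 cont bytes. acc=0x4
Byte[4]=A1: continuation. acc=(acc<<6)|0x21=0x121
Completed: cp=U+0121 (starts at byte 3)
Byte[5]=E4: 3-byte lead, need 2 cont bytes. acc=0x4
Byte[6]=B6: continuation. acc=(acc<<6)|0x36=0x136
Byte[7]=9A: continuation. acc=(acc<<6)|0x1A=0x4D9A
Completed: cp=U+4D9A (starts at byte 5)
Byte[8]=E3: 3-byte lead, need 2 cont bytes. acc=0x3
Byte[9]=99: continuation. acc=(acc<<6)|0x19=0xD9
Byte[10]=AB: continuation. acc=(acc<<6)|0x2B=0x366B
Completed: cp=U+366B (starts at byte 8)
Byte[11]=F0: 4-byte lead, need 3 cont bytes. acc=0x0
Byte[12]=99: continuation. acc=(acc<<6)|0x19=0x19
Byte[13]=92: continuation. acc=(acc<<6)|0x12=0x652
Byte[14]=88: continuation. acc=(acc<<6)|0x08=0x19488
Completed: cp=U+19488 (starts at byte 11)
Byte[15]=E3: 3-byte lead, need 2 cont bytes. acc=0x3
Byte[16]=B2: continuation. acc=(acc<<6)|0x32=0xF2
Byte[17]=8A: continuation. acc=(acc<<6)|0x0A=0x3C8A
Completed: cp=U+3C8A (starts at byte 15)
Byte[18]=4F: 1-byte ASCII. cp=U+004F

Answer: 0 3 5 8 11 15 18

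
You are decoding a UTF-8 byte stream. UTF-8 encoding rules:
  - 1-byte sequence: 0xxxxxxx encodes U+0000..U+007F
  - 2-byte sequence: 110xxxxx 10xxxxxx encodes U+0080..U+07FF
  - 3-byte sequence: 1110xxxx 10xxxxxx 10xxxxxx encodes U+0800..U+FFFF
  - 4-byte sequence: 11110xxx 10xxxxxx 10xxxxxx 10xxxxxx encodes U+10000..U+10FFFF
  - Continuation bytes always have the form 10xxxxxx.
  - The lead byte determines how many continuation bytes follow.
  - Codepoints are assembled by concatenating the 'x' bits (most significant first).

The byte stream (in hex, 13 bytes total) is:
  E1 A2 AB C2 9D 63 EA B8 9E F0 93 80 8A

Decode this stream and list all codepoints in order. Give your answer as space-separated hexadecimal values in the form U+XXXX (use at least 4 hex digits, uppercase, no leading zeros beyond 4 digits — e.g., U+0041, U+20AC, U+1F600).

Byte[0]=E1: 3-byte lead, need 2 cont bytes. acc=0x1
Byte[1]=A2: continuation. acc=(acc<<6)|0x22=0x62
Byte[2]=AB: continuation. acc=(acc<<6)|0x2B=0x18AB
Completed: cp=U+18AB (starts at byte 0)
Byte[3]=C2: 2-byte lead, need 1 cont bytes. acc=0x2
Byte[4]=9D: continuation. acc=(acc<<6)|0x1D=0x9D
Completed: cp=U+009D (starts at byte 3)
Byte[5]=63: 1-byte ASCII. cp=U+0063
Byte[6]=EA: 3-byte lead, need 2 cont bytes. acc=0xA
Byte[7]=B8: continuation. acc=(acc<<6)|0x38=0x2B8
Byte[8]=9E: continuation. acc=(acc<<6)|0x1E=0xAE1E
Completed: cp=U+AE1E (starts at byte 6)
Byte[9]=F0: 4-byte lead, need 3 cont bytes. acc=0x0
Byte[10]=93: continuation. acc=(acc<<6)|0x13=0x13
Byte[11]=80: continuation. acc=(acc<<6)|0x00=0x4C0
Byte[12]=8A: continuation. acc=(acc<<6)|0x0A=0x1300A
Completed: cp=U+1300A (starts at byte 9)

Answer: U+18AB U+009D U+0063 U+AE1E U+1300A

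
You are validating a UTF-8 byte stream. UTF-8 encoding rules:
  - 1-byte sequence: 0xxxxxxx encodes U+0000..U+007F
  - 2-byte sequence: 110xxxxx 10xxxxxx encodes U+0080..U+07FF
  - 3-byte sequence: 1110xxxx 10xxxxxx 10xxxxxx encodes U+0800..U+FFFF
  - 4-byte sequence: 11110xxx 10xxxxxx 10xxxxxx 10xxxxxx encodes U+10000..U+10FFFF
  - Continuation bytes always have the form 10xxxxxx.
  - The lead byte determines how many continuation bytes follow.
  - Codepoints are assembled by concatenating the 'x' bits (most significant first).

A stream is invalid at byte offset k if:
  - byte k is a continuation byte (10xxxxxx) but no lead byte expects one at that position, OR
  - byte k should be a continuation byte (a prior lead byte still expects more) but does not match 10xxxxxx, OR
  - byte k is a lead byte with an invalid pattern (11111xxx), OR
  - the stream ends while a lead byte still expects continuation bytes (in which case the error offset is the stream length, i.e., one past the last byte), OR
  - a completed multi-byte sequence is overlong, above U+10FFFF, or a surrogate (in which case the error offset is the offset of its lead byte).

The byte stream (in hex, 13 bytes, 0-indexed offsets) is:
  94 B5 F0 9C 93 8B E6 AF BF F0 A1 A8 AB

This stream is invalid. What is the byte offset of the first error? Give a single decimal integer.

Answer: 0

Derivation:
Byte[0]=94: INVALID lead byte (not 0xxx/110x/1110/11110)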